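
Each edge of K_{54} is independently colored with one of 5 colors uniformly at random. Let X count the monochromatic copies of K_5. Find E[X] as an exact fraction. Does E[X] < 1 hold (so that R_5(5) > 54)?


E[X] = C(54, 5) · 5^{1 − 10} = 3162510 · 5^{−9} = 3162510/1953125.
As a reduced fraction: E[X] = 632502/390625 ≈ 1.61921.
Is E[X] < 1? NO.
Since E[X] ≥ 1, the first-moment bound is inconclusive at n = 54; it does NOT by itself certify R_5(5) > 54.

E[X] = 632502/390625 ≈ 1.61921; E[X] ≥ 1; first-moment method inconclusive here.


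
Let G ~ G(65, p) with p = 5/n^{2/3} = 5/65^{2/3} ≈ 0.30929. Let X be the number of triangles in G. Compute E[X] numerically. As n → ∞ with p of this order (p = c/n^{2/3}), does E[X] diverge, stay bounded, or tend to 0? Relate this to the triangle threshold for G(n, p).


Number of potential triangles: C(65, 3) = 43680.
Each occurs with probability p³ ≈ (0.30929)³ ≈ 2.9585799e-02.
By linearity: E[X] = C(65, 3)·p³ ≈ 43680 · 2.9585799e-02 ≈ 1292.30769.
Since α = 2/3 < 1, p = c/n^{2/3} ≫ 1/n is above the triangle threshold p ~ 1/n. Asymptotically E[X] ~ (c³/6)·n^{3(1−α)} = (5³/6)·n^{1} → ∞; triangles are abundant w.h.p.

E[X] ≈ 1292.30769; in regime p = Θ(1/n^{2/3}) E[X] diverges (above the triangle threshold p ~ 1/n).


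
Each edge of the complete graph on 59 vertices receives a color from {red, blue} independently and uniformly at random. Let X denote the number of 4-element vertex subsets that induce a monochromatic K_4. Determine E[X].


Let X = Σ_S X_S over the C(59, 4) = 455126 subsets S of size 4, where X_S = 1 if the K_4 on S is monochromatic.
For a fixed S, the K_4 on S has C(4, 2) = 6 edges. P[all 6 edges red] = (1/2)^6, and likewise for blue, so P[monochromatic] = 2·(1/2)^6 = 2^{1 − 6} = 1/32.
By linearity: E[X] = C(59, 4) · 2^{1 − 6} = 455126 · 1/32 = 227563/16.
Numerically: E[X] ≈ 14222.687500.

E[X] = C(59,4)·2^(1−C(4,2)) = 227563/16 ≈ 14222.687500.


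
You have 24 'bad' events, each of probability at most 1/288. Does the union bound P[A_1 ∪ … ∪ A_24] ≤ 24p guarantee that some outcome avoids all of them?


Union bound: P[∪_{i=1}^{24} A_i] ≤ Σ_i P[A_i] ≤ 24·p = 24·(1/288) = 1/12.
Numerically: 1/12 ≈ 0.08333.
Is 1/12 < 1? YES.
Since P[∪ A_i] ≤ 1/12 < 1, the complement has P[∩ A_i^c] ≥ 1 − 1/12 = 11/12 > 0, so some outcome avoids every A_i.

24·p = 1/12 ≈ 0.08333; existence CERTIFIED by the union bound.


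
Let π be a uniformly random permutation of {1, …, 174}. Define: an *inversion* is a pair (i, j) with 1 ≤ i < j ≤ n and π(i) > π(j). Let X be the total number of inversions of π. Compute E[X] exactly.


Write X = Σ X_I over the C(174, 2) = 15051 pairs i < j, with X_I the indicator of one inversion.
There are 15051 indicators.
For each fixed pair i < j, the values π(i) and π(j) are two distinct elements of {1, …, 174} in uniformly random order; by symmetry P[π(i) > π(j)] = 1/2.
By linearity: E[X] = 15051 · (1/2) = C(174, 2) · (1/2) = 15051/2 = 15051/2 ≈ 7525.500.

E[X] = 15051/2 = 7525.500.


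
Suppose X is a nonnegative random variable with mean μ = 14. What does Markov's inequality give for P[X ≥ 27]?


μ = E[X] = 14, a = 27.
Markov: P[X ≥ 27] ≤ μ/a = (14)/27 = 14/27.
Numerically: ≈ 0.51852.
(Since a = 27 > μ = 14.00000, the bound 14/27 is < 1 and informative.)

P[X ≥ 27] ≤ 14/27 ≈ 0.51852.


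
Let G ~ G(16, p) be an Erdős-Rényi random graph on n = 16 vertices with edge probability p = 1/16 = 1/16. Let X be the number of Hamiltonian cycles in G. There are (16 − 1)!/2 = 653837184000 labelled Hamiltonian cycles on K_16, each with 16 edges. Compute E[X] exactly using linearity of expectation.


K_16 has (16 − 1)!/2 = 653837184000 labelled Hamiltonian cycles.
For each such Hamiltonian cycle H, let X_H = 1 if all 16 edges of H are present in G. Then P[X_H = 1] = p^{16} = (1/16)^{16} = 1/18446744073709551616.
By linearity of expectation: E[X] = Σ_H E[X_H] = 653837184000 · p^{16} = 653837184000 · 1/18446744073709551616 = 638512875/18014398509481984.
Numerically: E[X] ≈ 3.5445e-08.

E[X] = 653837184000 · (1/16)^{16} = 638512875/18014398509481984 ≈ 3.5445e-08.


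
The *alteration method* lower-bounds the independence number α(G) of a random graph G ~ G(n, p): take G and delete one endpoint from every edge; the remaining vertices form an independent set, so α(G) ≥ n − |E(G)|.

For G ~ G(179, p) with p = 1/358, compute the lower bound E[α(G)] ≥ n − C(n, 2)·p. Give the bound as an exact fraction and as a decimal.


E[|E(G)|] = C(179, 2)·p = 15931 · (1/358) = 89/2.
E[α(G)] ≥ n − E[|E(G)|] = 179 − 89/2 = 269/2.
Numerically: ≈ 134.500.
(This is only a lower bound; the true E[α(G)] may be larger.)

E[α(G)] ≥ 269/2 ≈ 134.500.


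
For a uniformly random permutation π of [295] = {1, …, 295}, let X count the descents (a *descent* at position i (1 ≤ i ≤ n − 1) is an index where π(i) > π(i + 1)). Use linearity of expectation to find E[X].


Write X = Σ X_I over i = 1, …, 294, with X_I the indicator of one descent.
There are 294 indicators.
For each fixed i, the pair (π(i), π(i+1)) is a uniformly random ordered pair of distinct values from {1, …, 295}; by symmetry P[π(i) > π(i+1)] = 1/2.
By linearity: E[X] = 294 · (1/2) = (295 − 1) · (1/2) = 147 ≈ 147.0000.

E[X] = 147 = 147.0000.


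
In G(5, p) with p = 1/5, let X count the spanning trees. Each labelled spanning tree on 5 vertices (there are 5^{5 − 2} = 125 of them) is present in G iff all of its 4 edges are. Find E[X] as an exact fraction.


K_5 has 5^{5 − 2} = 125 labelled spanning trees.
For each such spanning tree H, let X_H = 1 if all 4 edges of H are present in G. Then P[X_H = 1] = p^{4} = (1/5)^{4} = 1/625.
By linearity of expectation: E[X] = Σ_H E[X_H] = 125 · p^{4} = 125 · 1/625 = 1/5.
Numerically: E[X] ≈ 0.2.

E[X] = 125 · (1/5)^{4} = 1/5 ≈ 0.2.


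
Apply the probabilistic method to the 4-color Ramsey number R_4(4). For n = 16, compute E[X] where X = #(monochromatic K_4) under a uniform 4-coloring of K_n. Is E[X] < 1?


E[X] = C(16, 4) · 4^{1 − 6} = 1820 · 4^{−5} = 1820/1024.
As a reduced fraction: E[X] = 455/256 ≈ 1.777.
Is E[X] < 1? NO.
Since E[X] ≥ 1, the first-moment bound is inconclusive at n = 16; it does NOT by itself certify R_4(4) > 16.

E[X] = 455/256 ≈ 1.777; E[X] ≥ 1; first-moment method inconclusive here.


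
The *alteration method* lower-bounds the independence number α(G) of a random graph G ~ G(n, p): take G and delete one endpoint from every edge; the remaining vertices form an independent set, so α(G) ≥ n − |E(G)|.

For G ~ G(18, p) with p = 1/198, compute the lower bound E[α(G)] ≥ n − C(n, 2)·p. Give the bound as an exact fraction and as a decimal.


E[|E(G)|] = C(18, 2)·p = 153 · (1/198) = 17/22.
E[α(G)] ≥ n − E[|E(G)|] = 18 − 17/22 = 379/22.
Numerically: ≈ 17.2273.
(This is only a lower bound; the true E[α(G)] may be larger.)

E[α(G)] ≥ 379/22 ≈ 17.2273.


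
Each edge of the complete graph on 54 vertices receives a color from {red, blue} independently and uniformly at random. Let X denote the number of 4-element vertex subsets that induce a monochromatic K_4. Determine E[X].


Let X = Σ_S X_S over the C(54, 4) = 316251 subsets S of size 4, where X_S = 1 if the K_4 on S is monochromatic.
For a fixed S, the K_4 on S has C(4, 2) = 6 edges. P[all 6 edges red] = (1/2)^6, and likewise for blue, so P[monochromatic] = 2·(1/2)^6 = 2^{1 − 6} = 1/32.
By linearity: E[X] = C(54, 4) · 2^{1 − 6} = 316251 · 1/32 = 316251/32.
Numerically: E[X] ≈ 9882.84375.

E[X] = C(54,4)·2^(1−C(4,2)) = 316251/32 ≈ 9882.84375.


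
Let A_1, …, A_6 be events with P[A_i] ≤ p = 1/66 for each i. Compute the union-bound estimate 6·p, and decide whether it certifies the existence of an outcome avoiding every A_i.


Union bound: P[∪_{i=1}^{6} A_i] ≤ Σ_i P[A_i] ≤ 6·p = 6·(1/66) = 1/11.
Numerically: 1/11 ≈ 0.090909.
Is 1/11 < 1? YES.
Since P[∪ A_i] ≤ 1/11 < 1, the complement has P[∩ A_i^c] ≥ 1 − 1/11 = 10/11 > 0, so some outcome avoids every A_i.

6·p = 1/11 ≈ 0.090909; existence CERTIFIED by the union bound.


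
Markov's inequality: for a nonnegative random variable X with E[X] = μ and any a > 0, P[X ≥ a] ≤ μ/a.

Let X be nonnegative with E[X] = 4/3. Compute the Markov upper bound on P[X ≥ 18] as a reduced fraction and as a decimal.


μ = E[X] = 4/3, a = 18.
Markov: P[X ≥ 18] ≤ μ/a = (4/3)/18 = 2/27.
Numerically: ≈ 0.074.
(Since a = 18 > μ = 1.333, the bound 2/27 is < 1 and informative.)

P[X ≥ 18] ≤ 2/27 ≈ 0.074.


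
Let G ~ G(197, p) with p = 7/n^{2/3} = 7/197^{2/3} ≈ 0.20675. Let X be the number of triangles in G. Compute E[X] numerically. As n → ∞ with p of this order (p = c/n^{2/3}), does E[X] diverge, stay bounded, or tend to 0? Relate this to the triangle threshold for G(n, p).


Number of potential triangles: C(197, 3) = 1254890.
Each occurs with probability p³ ≈ (0.20675)³ ≈ 8.8381561e-03.
By linearity: E[X] = C(197, 3)·p³ ≈ 1254890 · 8.8381561e-03 ≈ 11090.91371.
Since α = 2/3 < 1, p = c/n^{2/3} ≫ 1/n is above the triangle threshold p ~ 1/n. Asymptotically E[X] ~ (c³/6)·n^{3(1−α)} = (7³/6)·n^{1} → ∞; triangles are abundant w.h.p.

E[X] ≈ 11090.91371; in regime p = Θ(1/n^{2/3}) E[X] diverges (above the triangle threshold p ~ 1/n).


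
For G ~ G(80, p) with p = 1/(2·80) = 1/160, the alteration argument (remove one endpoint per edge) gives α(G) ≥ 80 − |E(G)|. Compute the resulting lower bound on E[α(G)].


E[|E(G)|] = C(80, 2)·p = 3160 · (1/160) = 79/4.
E[α(G)] ≥ n − E[|E(G)|] = 80 − 79/4 = 241/4.
Numerically: ≈ 60.250.
(This is only a lower bound; the true E[α(G)] may be larger.)

E[α(G)] ≥ 241/4 ≈ 60.250.


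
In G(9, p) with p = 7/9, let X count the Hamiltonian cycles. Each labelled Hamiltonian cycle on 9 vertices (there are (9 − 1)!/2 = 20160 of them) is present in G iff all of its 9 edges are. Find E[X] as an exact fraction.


K_9 has (9 − 1)!/2 = 20160 labelled Hamiltonian cycles.
For each such Hamiltonian cycle H, let X_H = 1 if all 9 edges of H are present in G. Then P[X_H = 1] = p^{9} = (7/9)^{9} = 40353607/387420489.
By linearity: E[X] = Σ_H E[X_H] = 20160 · p^{9} = 20160 · 40353607/387420489 = 90392079680/43046721.
Numerically: E[X] ≈ 2100.

E[X] = 20160 · (7/9)^{9} = 90392079680/43046721 ≈ 2100.


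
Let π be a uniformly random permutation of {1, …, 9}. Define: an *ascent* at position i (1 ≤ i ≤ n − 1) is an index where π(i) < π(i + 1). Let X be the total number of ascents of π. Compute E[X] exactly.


Write X = Σ X_I over i = 1, …, 8, with X_I the indicator of one ascent.
There are 8 indicators.
For each fixed i, the pair (π(i), π(i+1)) is a uniformly random ordered pair of distinct values from {1, …, 9}; by symmetry P[π(i) < π(i+1)] = 1/2.
By linearity: E[X] = 8 · (1/2) = (9 − 1) · (1/2) = 4 ≈ 4.00000.

E[X] = 4 = 4.00000.


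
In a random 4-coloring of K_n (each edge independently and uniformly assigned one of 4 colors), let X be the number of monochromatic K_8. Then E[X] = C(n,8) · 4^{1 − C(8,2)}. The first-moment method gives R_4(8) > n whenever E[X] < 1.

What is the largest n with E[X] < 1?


We need C(n, 8) · 4^{1 − 28} < 1, i.e. C(n, 8) < 4^{28 − 1} = 18014398509481984.
Check values of n near the boundary:
  n = 403: C(403, 8) = 16090020602228430; 16090020602228430 < 18014398509481984? YES
  n = 404: C(404, 8) = 16415071523485570; 16415071523485570 < 18014398509481984? YES
  n = 405: C(405, 8) = 16745853821188050; 16745853821188050 < 18014398509481984? YES
  n = 406: C(406, 8) = 17082453897995850; 17082453897995850 < 18014398509481984? YES
  n = 407: C(407, 8) = 17424959239309050; 17424959239309050 < 18014398509481984? YES
  n = 408: C(408, 8) = 17773458424095231; 17773458424095231 < 18014398509481984? YES
  n = 409: C(409, 8) = 18128041135797879; 18128041135797879 < 18014398509481984? NO
  n = 410: C(410, 8) = 18488798173326195; 18488798173326195 < 18014398509481984? NO
  n = 411: C(411, 8) = 18855821462126715; 18855821462126715 < 18014398509481984? NO
The largest n with C(n, 8) < 18014398509481984 is n = 408 (where E[X] = 17773458424095231/18014398509481984 ≈ 0.98663). Hence R_4(8) > 408, i.e. R_4(8) ≥ 409.

Largest n = 408; hence R_4(8) > 408.


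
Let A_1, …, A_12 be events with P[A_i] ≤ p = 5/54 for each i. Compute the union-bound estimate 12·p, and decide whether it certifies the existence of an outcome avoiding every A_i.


Union bound: P[∪_{i=1}^{12} A_i] ≤ Σ_i P[A_i] ≤ 12·p = 12·(5/54) = 10/9.
Numerically: 10/9 ≈ 1.11111.
Is 10/9 < 1? NO.
Since the bound 10/9 is ≥ 1, the union bound is uninformative here; it does NOT by itself certify existence.

12·p = 10/9 ≈ 1.11111; existence NOT certified by the union bound.


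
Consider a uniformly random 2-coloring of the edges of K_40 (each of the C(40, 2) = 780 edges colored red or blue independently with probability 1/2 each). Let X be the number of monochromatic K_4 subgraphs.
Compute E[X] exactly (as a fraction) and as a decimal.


Let X = Σ_S X_S over the C(40, 4) = 91390 subsets S of size 4, where X_S = 1 if the K_4 on S is monochromatic.
For a fixed S, the K_4 on S has C(4, 2) = 6 edges. P[all 6 edges red] = (1/2)^6, and likewise for blue, so P[monochromatic] = 2·(1/2)^6 = 2^{1 − 6} = 1/32.
Summing: E[X] = C(40, 4) · 2^{1 − 6} = 91390 · 1/32 = 45695/16.
Numerically: E[X] ≈ 2855.937500.

E[X] = C(40,4)·2^(1−C(4,2)) = 45695/16 ≈ 2855.937500.


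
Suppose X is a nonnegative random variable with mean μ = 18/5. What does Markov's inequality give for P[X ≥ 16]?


μ = E[X] = 18/5, a = 16.
Markov: P[X ≥ 16] ≤ μ/a = (18/5)/16 = 9/40.
Numerically: ≈ 0.2250.
(Since a = 16 > μ = 3.6000, the bound 9/40 is < 1 and informative.)

P[X ≥ 16] ≤ 9/40 ≈ 0.2250.


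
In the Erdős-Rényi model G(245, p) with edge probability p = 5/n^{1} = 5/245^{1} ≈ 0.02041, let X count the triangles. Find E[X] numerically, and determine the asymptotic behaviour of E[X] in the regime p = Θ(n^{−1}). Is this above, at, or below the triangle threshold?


Number of potential triangles: C(245, 3) = 2421090.
Each occurs with probability p³ ≈ (0.02041)³ ≈ 8.499860e-06.
By linearity: E[X] = C(245, 3)·p³ ≈ 2421090 · 8.499860e-06 ≈ 20.5789.
Here α = 1, so p = 5/n is exactly at the triangle threshold p ~ 1/n. Asymptotically E[X] → c³/6 = 5³/6 = 125/6 ≈ 20.8333, a bounded constant. In this regime the triangle count is asymptotically Poisson(c³/6).

E[X] ≈ 20.5789; in regime p = Θ(1/n^{1}) E[X] stays bounded (at the triangle threshold p ~ 1/n).


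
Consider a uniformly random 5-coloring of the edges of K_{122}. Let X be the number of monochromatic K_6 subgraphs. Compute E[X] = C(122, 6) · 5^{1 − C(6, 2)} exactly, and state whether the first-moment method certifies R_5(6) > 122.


E[X] = C(122, 6) · 5^{1 − 15} = 4042116078 · 5^{−14} = 4042116078/6103515625.
As a reduced fraction: E[X] = 4042116078/6103515625 ≈ 0.662260.
Is E[X] < 1? YES.
Since E[X] < 1, there exists a 5-coloring of K_{122} with no monochromatic K_6; hence R_5(6) > 122.

E[X] = 4042116078/6103515625 ≈ 0.662260; E[X] < 1, so R_5(6) > 122.


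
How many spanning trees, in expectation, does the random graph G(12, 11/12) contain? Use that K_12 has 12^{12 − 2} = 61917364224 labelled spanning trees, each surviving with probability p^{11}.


K_12 has 12^{12 − 2} = 61917364224 labelled spanning trees.
For each such spanning tree H, let X_H = 1 if all 11 edges of H are present in G. Then P[X_H = 1] = p^{11} = (11/12)^{11} = 285311670611/743008370688.
By linearity of expectation: E[X] = Σ_H E[X_H] = 61917364224 · p^{11} = 61917364224 · 285311670611/743008370688 = 285311670611/12.
Numerically: E[X] ≈ 2.3776e+10.

E[X] = 61917364224 · (11/12)^{11} = 285311670611/12 ≈ 2.3776e+10.


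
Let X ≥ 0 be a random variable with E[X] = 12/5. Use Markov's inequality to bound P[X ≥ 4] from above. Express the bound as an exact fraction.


μ = E[X] = 12/5, a = 4.
Markov: P[X ≥ 4] ≤ μ/a = (12/5)/4 = 3/5.
Numerically: ≈ 0.6000.
(Since a = 4 > μ = 2.4000, the bound 3/5 is < 1 and informative.)

P[X ≥ 4] ≤ 3/5 ≈ 0.6000.


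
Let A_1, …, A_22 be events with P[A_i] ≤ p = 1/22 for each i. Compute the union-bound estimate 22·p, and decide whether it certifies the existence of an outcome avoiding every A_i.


Union bound: P[∪_{i=1}^{22} A_i] ≤ Σ_i P[A_i] ≤ 22·p = 22·(1/22) = 1.
Numerically: 1 ≈ 1.00000.
Is 1 < 1? NO.
Since the bound 1 is ≥ 1, the union bound is uninformative here; it does NOT by itself certify existence.

22·p = 1 ≈ 1.00000; existence NOT certified by the union bound.


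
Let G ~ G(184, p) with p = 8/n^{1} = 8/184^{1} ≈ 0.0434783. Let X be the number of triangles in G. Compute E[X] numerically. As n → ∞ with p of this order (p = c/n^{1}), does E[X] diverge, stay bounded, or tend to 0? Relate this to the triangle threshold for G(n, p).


Number of potential triangles: C(184, 3) = 1021384.
Each occurs with probability p³ ≈ (0.0434783)³ ≈ 8.21895291e-05.
By linearity: E[X] = C(184, 3)·p³ ≈ 1021384 · 8.21895291e-05 ≈ 83.947070.
Here α = 1, so p = 8/n is exactly at the triangle threshold p ~ 1/n. Asymptotically E[X] → c³/6 = 8³/6 = 256/3 ≈ 85.333333, a bounded constant. In this regime the triangle count is asymptotically Poisson(c³/6).

E[X] ≈ 83.947070; in regime p = Θ(1/n^{1}) E[X] stays bounded (at the triangle threshold p ~ 1/n).


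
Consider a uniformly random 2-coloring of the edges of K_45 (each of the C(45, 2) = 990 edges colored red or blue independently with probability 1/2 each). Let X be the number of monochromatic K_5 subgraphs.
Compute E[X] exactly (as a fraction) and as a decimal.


Let X = Σ_S X_S over the C(45, 5) = 1221759 subsets S of size 5, where X_S = 1 if the K_5 on S is monochromatic.
For a fixed S, the K_5 on S has C(5, 2) = 10 edges. P[all 10 edges red] = (1/2)^10, and likewise for blue, so P[monochromatic] = 2·(1/2)^10 = 2^{1 − 10} = 1/512.
By linearity: E[X] = C(45, 5) · 2^{1 − 10} = 1221759 · 1/512 = 1221759/512.
Numerically: E[X] ≈ 2386.24805.

E[X] = C(45,5)·2^(1−C(5,2)) = 1221759/512 ≈ 2386.24805.


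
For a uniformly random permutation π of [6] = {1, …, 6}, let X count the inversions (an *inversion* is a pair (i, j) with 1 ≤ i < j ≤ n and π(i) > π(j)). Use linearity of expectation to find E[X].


Write X = Σ X_I over the C(6, 2) = 15 pairs i < j, with X_I the indicator of one inversion.
There are 15 indicators.
For each fixed pair i < j, the values π(i) and π(j) are two distinct elements of {1, …, 6} in uniformly random order; by symmetry P[π(i) > π(j)] = 1/2.
By linearity: E[X] = 15 · (1/2) = C(6, 2) · (1/2) = 15/2 = 15/2 ≈ 7.500000.

E[X] = 15/2 = 7.500000.


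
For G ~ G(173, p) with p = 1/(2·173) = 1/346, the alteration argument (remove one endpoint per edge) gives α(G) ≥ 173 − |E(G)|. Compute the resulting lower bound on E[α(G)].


E[|E(G)|] = C(173, 2)·p = 14878 · (1/346) = 43.
E[α(G)] ≥ n − E[|E(G)|] = 173 − 43 = 130.
Numerically: ≈ 130.000000.
(This is only a lower bound; the true E[α(G)] may be larger.)

E[α(G)] ≥ 130 ≈ 130.000000.


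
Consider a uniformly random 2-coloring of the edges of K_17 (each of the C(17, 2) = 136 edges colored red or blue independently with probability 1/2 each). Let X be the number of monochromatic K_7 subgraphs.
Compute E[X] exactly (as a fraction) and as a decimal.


Let X = Σ_S X_S over the C(17, 7) = 19448 subsets S of size 7, where X_S = 1 if the K_7 on S is monochromatic.
For a fixed S, the K_7 on S has C(7, 2) = 21 edges. P[all 21 edges red] = (1/2)^21, and likewise for blue, so P[monochromatic] = 2·(1/2)^21 = 2^{1 − 21} = 1/1048576.
By linearity of expectation: E[X] = C(17, 7) · 2^{1 − 21} = 19448 · 1/1048576 = 2431/131072.
Numerically: E[X] ≈ 0.01855.

E[X] = C(17,7)·2^(1−C(7,2)) = 2431/131072 ≈ 0.01855.


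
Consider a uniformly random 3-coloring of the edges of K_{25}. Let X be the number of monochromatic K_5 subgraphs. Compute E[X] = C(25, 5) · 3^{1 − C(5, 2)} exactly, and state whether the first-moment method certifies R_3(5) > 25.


E[X] = C(25, 5) · 3^{1 − 10} = 53130 · 3^{−9} = 53130/19683.
As a reduced fraction: E[X] = 17710/6561 ≈ 2.6992836.
Is E[X] < 1? NO.
Since E[X] ≥ 1, the first-moment bound is inconclusive at n = 25; it does NOT by itself certify R_3(5) > 25.

E[X] = 17710/6561 ≈ 2.6992836; E[X] ≥ 1; first-moment method inconclusive here.


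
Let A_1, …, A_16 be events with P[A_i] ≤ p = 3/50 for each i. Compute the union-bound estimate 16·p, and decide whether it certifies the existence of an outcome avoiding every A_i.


Union bound: P[∪_{i=1}^{16} A_i] ≤ Σ_i P[A_i] ≤ 16·p = 16·(3/50) = 24/25.
Numerically: 24/25 ≈ 0.9600000.
Is 24/25 < 1? YES.
Since P[∪ A_i] ≤ 24/25 < 1, the complement has P[∩ A_i^c] ≥ 1 − 24/25 = 1/25 > 0, so some outcome avoids every A_i.

16·p = 24/25 ≈ 0.9600000; existence CERTIFIED by the union bound.


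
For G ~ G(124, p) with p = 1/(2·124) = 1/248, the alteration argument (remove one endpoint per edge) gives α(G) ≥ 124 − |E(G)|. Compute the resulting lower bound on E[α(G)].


E[|E(G)|] = C(124, 2)·p = 7626 · (1/248) = 123/4.
E[α(G)] ≥ n − E[|E(G)|] = 124 − 123/4 = 373/4.
Numerically: ≈ 93.2500.
(This is only a lower bound; the true E[α(G)] may be larger.)

E[α(G)] ≥ 373/4 ≈ 93.2500.


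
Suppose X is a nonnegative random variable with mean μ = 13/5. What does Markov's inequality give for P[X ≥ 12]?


μ = E[X] = 13/5, a = 12.
Markov: P[X ≥ 12] ≤ μ/a = (13/5)/12 = 13/60.
Numerically: ≈ 0.2167.
(Since a = 12 > μ = 2.6000, the bound 13/60 is < 1 and informative.)

P[X ≥ 12] ≤ 13/60 ≈ 0.2167.


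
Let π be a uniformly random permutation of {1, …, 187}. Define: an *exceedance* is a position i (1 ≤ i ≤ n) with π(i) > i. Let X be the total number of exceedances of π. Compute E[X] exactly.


Write X = Σ_{i=1}^{187} X_i, where X_i = 1_{π(i) > i}.
For each fixed i, π(i) is uniform over {1, …, 187} (marginal of a uniform permutation), so P[π(i) > i] = (n − i)/n. Summing: Σ_{i=1}^{187} (n − i)/n = (0 + 1 + … + 186)/187 = 187(187 − 1)/(2·187) = (187 − 1)/2.
Hence E[X] = Σ_{i=1}^{187} (187 − i)/187 = 93 ≈ 93.000.

E[X] = 93 = 93.000.


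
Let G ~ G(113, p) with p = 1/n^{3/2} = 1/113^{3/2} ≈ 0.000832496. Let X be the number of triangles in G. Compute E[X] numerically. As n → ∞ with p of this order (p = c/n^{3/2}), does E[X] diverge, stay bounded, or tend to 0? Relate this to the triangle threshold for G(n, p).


Number of potential triangles: C(113, 3) = 234136.
Each occurs with probability p³ ≈ (0.000832496)³ ≈ 5.76961726e-10.
By linearity: E[X] = C(113, 3)·p³ ≈ 234136 · 5.76961726e-10 ≈ 0.000135.
Since α = 3/2 > 1, p = c/n^{3/2} = o(1/n) is below the triangle threshold p ~ 1/n. Asymptotically E[X] ~ (c³/6)·n^{3(1−α)} = (1³/6)·n^{-1.5} → 0, so by Markov's inequality G has no triangles w.h.p.

E[X] ≈ 0.000135; in regime p = Θ(1/n^{3/2}) E[X] tends to 0 (below the triangle threshold p ~ 1/n).


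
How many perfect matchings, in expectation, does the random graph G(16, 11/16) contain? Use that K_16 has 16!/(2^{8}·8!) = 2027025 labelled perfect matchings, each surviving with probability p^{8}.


K_16 has 16!/(2^{8}·8!) = 2027025 labelled perfect matchings.
For each such perfect matching H, let X_H = 1 if all 8 edges of H are present in G. Then P[X_H = 1] = p^{8} = (11/16)^{8} = 214358881/4294967296.
By linearity of expectation: E[X] = Σ_H E[X_H] = 2027025 · p^{8} = 2027025 · 214358881/4294967296 = 434510810759025/4294967296.
Numerically: E[X] ≈ 1.0117e+05.

E[X] = 2027025 · (11/16)^{8} = 434510810759025/4294967296 ≈ 1.0117e+05.


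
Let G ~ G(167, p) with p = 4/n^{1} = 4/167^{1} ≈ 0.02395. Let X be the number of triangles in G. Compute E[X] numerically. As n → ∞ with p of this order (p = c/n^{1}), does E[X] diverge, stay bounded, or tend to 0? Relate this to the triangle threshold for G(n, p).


Number of potential triangles: C(167, 3) = 762355.
Each occurs with probability p³ ≈ (0.02395)³ ≈ 1.374139e-05.
By linearity: E[X] = C(167, 3)·p³ ≈ 762355 · 1.374139e-05 ≈ 10.4758.
Here α = 1, so p = 4/n is exactly at the triangle threshold p ~ 1/n. Asymptotically E[X] → c³/6 = 4³/6 = 32/3 ≈ 10.6667, a bounded constant. In this regime the triangle count is asymptotically Poisson(c³/6).

E[X] ≈ 10.4758; in regime p = Θ(1/n^{1}) E[X] stays bounded (at the triangle threshold p ~ 1/n).


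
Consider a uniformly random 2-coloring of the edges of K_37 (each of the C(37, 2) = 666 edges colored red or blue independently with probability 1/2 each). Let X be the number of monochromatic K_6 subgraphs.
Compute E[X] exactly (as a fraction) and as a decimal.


Let X = Σ_S X_S over the C(37, 6) = 2324784 subsets S of size 6, where X_S = 1 if the K_6 on S is monochromatic.
For a fixed S, the K_6 on S has C(6, 2) = 15 edges. P[all 15 edges red] = (1/2)^15, and likewise for blue, so P[monochromatic] = 2·(1/2)^15 = 2^{1 − 15} = 1/16384.
Summing: E[X] = C(37, 6) · 2^{1 − 15} = 2324784 · 1/16384 = 145299/1024.
Numerically: E[X] ≈ 141.894.

E[X] = C(37,6)·2^(1−C(6,2)) = 145299/1024 ≈ 141.894.


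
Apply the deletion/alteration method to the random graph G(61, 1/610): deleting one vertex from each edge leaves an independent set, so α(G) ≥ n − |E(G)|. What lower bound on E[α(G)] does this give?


E[|E(G)|] = C(61, 2)·p = 1830 · (1/610) = 3.
E[α(G)] ≥ n − E[|E(G)|] = 61 − 3 = 58.
Numerically: ≈ 58.00000.
(This is only a lower bound; the true E[α(G)] may be larger.)

E[α(G)] ≥ 58 ≈ 58.00000.


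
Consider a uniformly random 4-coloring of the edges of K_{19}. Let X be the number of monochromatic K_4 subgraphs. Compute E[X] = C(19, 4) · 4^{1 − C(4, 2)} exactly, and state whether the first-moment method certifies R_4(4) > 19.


E[X] = C(19, 4) · 4^{1 − 6} = 3876 · 4^{−5} = 3876/1024.
As a reduced fraction: E[X] = 969/256 ≈ 3.7852.
Is E[X] < 1? NO.
Since E[X] ≥ 1, the first-moment bound is inconclusive at n = 19; it does NOT by itself certify R_4(4) > 19.

E[X] = 969/256 ≈ 3.7852; E[X] ≥ 1; first-moment method inconclusive here.


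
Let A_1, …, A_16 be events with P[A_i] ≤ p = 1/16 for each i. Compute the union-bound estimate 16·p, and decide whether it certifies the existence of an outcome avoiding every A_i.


Union bound: P[∪_{i=1}^{16} A_i] ≤ Σ_i P[A_i] ≤ 16·p = 16·(1/16) = 1.
Numerically: 1 ≈ 1.000.
Is 1 < 1? NO.
Since the bound 1 is ≥ 1, the union bound is uninformative here; it does NOT by itself certify existence.

16·p = 1 ≈ 1.000; existence NOT certified by the union bound.


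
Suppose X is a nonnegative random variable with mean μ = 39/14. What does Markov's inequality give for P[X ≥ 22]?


μ = E[X] = 39/14, a = 22.
Markov: P[X ≥ 22] ≤ μ/a = (39/14)/22 = 39/308.
Numerically: ≈ 0.127.
(Since a = 22 > μ = 2.786, the bound 39/308 is < 1 and informative.)

P[X ≥ 22] ≤ 39/308 ≈ 0.127.


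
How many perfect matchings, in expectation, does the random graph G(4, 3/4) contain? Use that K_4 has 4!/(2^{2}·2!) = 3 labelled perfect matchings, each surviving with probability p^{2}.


K_4 has 4!/(2^{2}·2!) = 3 labelled perfect matchings.
For each such perfect matching H, let X_H = 1 if all 2 edges of H are present in G. Then P[X_H = 1] = p^{2} = (3/4)^{2} = 9/16.
Summing the indicators: E[X] = Σ_H E[X_H] = 3 · p^{2} = 3 · 9/16 = 27/16.
Numerically: E[X] ≈ 1.688.

E[X] = 3 · (3/4)^{2} = 27/16 ≈ 1.688.


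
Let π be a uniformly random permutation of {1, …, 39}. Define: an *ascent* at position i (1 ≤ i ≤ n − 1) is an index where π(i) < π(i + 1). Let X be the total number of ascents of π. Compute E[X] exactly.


Write X = Σ X_I over i = 1, …, 38, with X_I the indicator of one ascent.
There are 38 indicators.
For each fixed i, the pair (π(i), π(i+1)) is a uniformly random ordered pair of distinct values from {1, …, 39}; by symmetry P[π(i) < π(i+1)] = 1/2.
By linearity: E[X] = 38 · (1/2) = (39 − 1) · (1/2) = 19 ≈ 19.000000.

E[X] = 19 = 19.000000.


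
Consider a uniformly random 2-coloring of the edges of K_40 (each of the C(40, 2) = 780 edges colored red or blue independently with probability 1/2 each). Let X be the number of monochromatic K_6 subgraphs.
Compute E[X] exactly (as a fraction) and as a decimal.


Let X = Σ_S X_S over the C(40, 6) = 3838380 subsets S of size 6, where X_S = 1 if the K_6 on S is monochromatic.
For a fixed S, the K_6 on S has C(6, 2) = 15 edges. P[all 15 edges red] = (1/2)^15, and likewise for blue, so P[monochromatic] = 2·(1/2)^15 = 2^{1 − 15} = 1/16384.
Summing: E[X] = C(40, 6) · 2^{1 − 15} = 3838380 · 1/16384 = 959595/4096.
Numerically: E[X] ≈ 234.276.

E[X] = C(40,6)·2^(1−C(6,2)) = 959595/4096 ≈ 234.276.


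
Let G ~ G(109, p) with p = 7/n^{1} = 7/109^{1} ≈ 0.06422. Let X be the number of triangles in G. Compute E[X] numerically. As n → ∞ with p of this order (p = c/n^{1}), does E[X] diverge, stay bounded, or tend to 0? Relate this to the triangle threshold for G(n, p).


Number of potential triangles: C(109, 3) = 209934.
Each occurs with probability p³ ≈ (0.06422)³ ≈ 2.6485893e-04.
By linearity: E[X] = C(109, 3)·p³ ≈ 209934 · 2.6485893e-04 ≈ 55.60290.
Here α = 1, so p = 7/n is exactly at the triangle threshold p ~ 1/n. Asymptotically E[X] → c³/6 = 7³/6 = 343/6 ≈ 57.16667, a bounded constant. In this regime the triangle count is asymptotically Poisson(c³/6).

E[X] ≈ 55.60290; in regime p = Θ(1/n^{1}) E[X] stays bounded (at the triangle threshold p ~ 1/n).


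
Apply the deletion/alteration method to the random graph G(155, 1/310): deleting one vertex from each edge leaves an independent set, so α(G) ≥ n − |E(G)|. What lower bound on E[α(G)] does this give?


E[|E(G)|] = C(155, 2)·p = 11935 · (1/310) = 77/2.
E[α(G)] ≥ n − E[|E(G)|] = 155 − 77/2 = 233/2.
Numerically: ≈ 116.500.
(This is only a lower bound; the true E[α(G)] may be larger.)

E[α(G)] ≥ 233/2 ≈ 116.500.


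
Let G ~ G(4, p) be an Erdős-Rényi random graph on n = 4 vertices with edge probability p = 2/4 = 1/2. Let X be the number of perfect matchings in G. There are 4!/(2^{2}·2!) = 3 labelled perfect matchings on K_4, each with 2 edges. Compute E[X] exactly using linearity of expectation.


K_4 has 4!/(2^{2}·2!) = 3 labelled perfect matchings.
For each such perfect matching H, let X_H = 1 if all 2 edges of H are present in G. Then P[X_H = 1] = p^{2} = (1/2)^{2} = 1/4.
Summing the indicators: E[X] = Σ_H E[X_H] = 3 · p^{2} = 3 · 1/4 = 3/4.
Numerically: E[X] ≈ 0.75.

E[X] = 3 · (1/2)^{2} = 3/4 ≈ 0.75.


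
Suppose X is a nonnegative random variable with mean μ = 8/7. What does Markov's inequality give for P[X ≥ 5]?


μ = E[X] = 8/7, a = 5.
Markov: P[X ≥ 5] ≤ μ/a = (8/7)/5 = 8/35.
Numerically: ≈ 0.229.
(Since a = 5 > μ = 1.143, the bound 8/35 is < 1 and informative.)

P[X ≥ 5] ≤ 8/35 ≈ 0.229.


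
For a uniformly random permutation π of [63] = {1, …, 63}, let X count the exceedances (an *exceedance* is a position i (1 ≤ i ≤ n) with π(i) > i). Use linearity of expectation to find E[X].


Write X = Σ_{i=1}^{63} X_i, where X_i = 1_{π(i) > i}.
For each fixed i, π(i) is uniform over {1, …, 63} (marginal of a uniform permutation), so P[π(i) > i] = (n − i)/n. Summing: Σ_{i=1}^{63} (n − i)/n = (0 + 1 + … + 62)/63 = 63(63 − 1)/(2·63) = (63 − 1)/2.
Hence E[X] = Σ_{i=1}^{63} (63 − i)/63 = 31 ≈ 31.00000.

E[X] = 31 = 31.00000.


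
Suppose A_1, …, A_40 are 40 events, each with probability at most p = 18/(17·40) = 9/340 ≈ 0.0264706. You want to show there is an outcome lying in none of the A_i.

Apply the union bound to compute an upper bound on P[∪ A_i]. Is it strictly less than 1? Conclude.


Union bound: P[∪_{i=1}^{40} A_i] ≤ Σ_i P[A_i] ≤ 40·p = 40·(9/340) = 18/17.
Numerically: 18/17 ≈ 1.0588235.
Is 18/17 < 1? NO.
Since the bound 18/17 is ≥ 1, the union bound is uninformative here; it does NOT by itself certify existence.

40·p = 18/17 ≈ 1.0588235; existence NOT certified by the union bound.


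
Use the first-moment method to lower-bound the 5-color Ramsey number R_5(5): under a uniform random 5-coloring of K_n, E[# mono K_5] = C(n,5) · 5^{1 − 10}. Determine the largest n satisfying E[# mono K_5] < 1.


We need C(n, 5) · 5^{1 − 10} < 1, i.e. C(n, 5) < 5^{10 − 1} = 1953125.
Check values of n near the boundary:
  n = 47: C(47, 5) = 1533939; 1533939 < 1953125? YES
  n = 48: C(48, 5) = 1712304; 1712304 < 1953125? YES
  n = 49: C(49, 5) = 1906884; 1906884 < 1953125? YES
  n = 50: C(50, 5) = 2118760; 2118760 < 1953125? NO
The largest n with C(n, 5) < 1953125 is n = 49 (where E[X] = 1906884/1953125 ≈ 0.976). Hence R_5(5) > 49, i.e. R_5(5) ≥ 50.

Largest n = 49; hence R_5(5) > 49.


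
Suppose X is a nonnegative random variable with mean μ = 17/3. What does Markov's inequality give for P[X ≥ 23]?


μ = E[X] = 17/3, a = 23.
Markov: P[X ≥ 23] ≤ μ/a = (17/3)/23 = 17/69.
Numerically: ≈ 0.24638.
(Since a = 23 > μ = 5.66667, the bound 17/69 is < 1 and informative.)

P[X ≥ 23] ≤ 17/69 ≈ 0.24638.


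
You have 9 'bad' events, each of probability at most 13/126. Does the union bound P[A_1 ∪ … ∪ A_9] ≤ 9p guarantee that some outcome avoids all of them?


Union bound: P[∪_{i=1}^{9} A_i] ≤ Σ_i P[A_i] ≤ 9·p = 9·(13/126) = 13/14.
Numerically: 13/14 ≈ 0.929.
Is 13/14 < 1? YES.
Since P[∪ A_i] ≤ 13/14 < 1, the complement has P[∩ A_i^c] ≥ 1 − 13/14 = 1/14 > 0, so some outcome avoids every A_i.

9·p = 13/14 ≈ 0.929; existence CERTIFIED by the union bound.


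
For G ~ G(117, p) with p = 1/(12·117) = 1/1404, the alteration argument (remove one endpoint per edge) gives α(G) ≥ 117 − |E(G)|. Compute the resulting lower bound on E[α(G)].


E[|E(G)|] = C(117, 2)·p = 6786 · (1/1404) = 29/6.
E[α(G)] ≥ n − E[|E(G)|] = 117 − 29/6 = 673/6.
Numerically: ≈ 112.167.
(This is only a lower bound; the true E[α(G)] may be larger.)

E[α(G)] ≥ 673/6 ≈ 112.167.


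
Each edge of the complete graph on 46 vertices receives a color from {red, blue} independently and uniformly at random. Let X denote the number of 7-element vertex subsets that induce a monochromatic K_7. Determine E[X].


Let X = Σ_S X_S over the C(46, 7) = 53524680 subsets S of size 7, where X_S = 1 if the K_7 on S is monochromatic.
For a fixed S, the K_7 on S has C(7, 2) = 21 edges. P[all 21 edges red] = (1/2)^21, and likewise for blue, so P[monochromatic] = 2·(1/2)^21 = 2^{1 − 21} = 1/1048576.
Summing: E[X] = C(46, 7) · 2^{1 − 21} = 53524680 · 1/1048576 = 6690585/131072.
Numerically: E[X] ≈ 51.04511.

E[X] = C(46,7)·2^(1−C(7,2)) = 6690585/131072 ≈ 51.04511.


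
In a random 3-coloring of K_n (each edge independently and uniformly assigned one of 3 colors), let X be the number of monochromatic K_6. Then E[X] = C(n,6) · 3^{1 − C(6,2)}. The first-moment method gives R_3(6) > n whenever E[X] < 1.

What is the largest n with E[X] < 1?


We need C(n, 6) · 3^{1 − 15} < 1, i.e. C(n, 6) < 3^{15 − 1} = 4782969.
Check values of n near the boundary:
  n = 35: C(35, 6) = 1623160; 1623160 < 4782969? YES
  n = 36: C(36, 6) = 1947792; 1947792 < 4782969? YES
  n = 37: C(37, 6) = 2324784; 2324784 < 4782969? YES
  n = 38: C(38, 6) = 2760681; 2760681 < 4782969? YES
  n = 39: C(39, 6) = 3262623; 3262623 < 4782969? YES
  n = 40: C(40, 6) = 3838380; 3838380 < 4782969? YES
  n = 41: C(41, 6) = 4496388; 4496388 < 4782969? YES
  n = 42: C(42, 6) = 5245786; 5245786 < 4782969? NO
  n = 43: C(43, 6) = 6096454; 6096454 < 4782969? NO
The largest n with C(n, 6) < 4782969 is n = 41 (where E[X] = 1498796/1594323 ≈ 0.940). Hence R_3(6) > 41, i.e. R_3(6) ≥ 42.

Largest n = 41; hence R_3(6) > 41.


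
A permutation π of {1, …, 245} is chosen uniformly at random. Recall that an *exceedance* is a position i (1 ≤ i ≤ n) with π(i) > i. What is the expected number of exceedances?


Write X = Σ_{i=1}^{245} X_i, where X_i = 1_{π(i) > i}.
For each fixed i, π(i) is uniform over {1, …, 245} (marginal of a uniform permutation), so P[π(i) > i] = (n − i)/n. Summing: Σ_{i=1}^{245} (n − i)/n = (0 + 1 + … + 244)/245 = 245(245 − 1)/(2·245) = (245 − 1)/2.
Hence E[X] = Σ_{i=1}^{245} (245 − i)/245 = 122 ≈ 122.0000.

E[X] = 122 = 122.0000.


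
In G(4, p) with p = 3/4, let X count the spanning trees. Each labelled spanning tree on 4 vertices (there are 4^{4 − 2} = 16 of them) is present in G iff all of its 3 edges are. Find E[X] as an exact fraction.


K_4 has 4^{4 − 2} = 16 labelled spanning trees.
For each such spanning tree H, let X_H = 1 if all 3 edges of H are present in G. Then P[X_H = 1] = p^{3} = (3/4)^{3} = 27/64.
Summing the indicators: E[X] = Σ_H E[X_H] = 16 · p^{3} = 16 · 27/64 = 27/4.
Numerically: E[X] ≈ 6.75.

E[X] = 16 · (3/4)^{3} = 27/4 ≈ 6.75.


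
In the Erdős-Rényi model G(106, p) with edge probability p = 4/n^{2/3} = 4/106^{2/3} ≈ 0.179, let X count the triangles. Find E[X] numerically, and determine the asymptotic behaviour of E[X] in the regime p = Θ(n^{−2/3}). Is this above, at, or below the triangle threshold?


Number of potential triangles: C(106, 3) = 192920.
Each occurs with probability p³ ≈ (0.179)³ ≈ 5.69598e-03.
By linearity: E[X] = C(106, 3)·p³ ≈ 192920 · 5.69598e-03 ≈ 1098.868.
Since α = 2/3 < 1, p = c/n^{2/3} ≫ 1/n is above the triangle threshold p ~ 1/n. Asymptotically E[X] ~ (c³/6)·n^{3(1−α)} = (4³/6)·n^{1} → ∞; triangles are abundant w.h.p.

E[X] ≈ 1098.868; in regime p = Θ(1/n^{2/3}) E[X] diverges (above the triangle threshold p ~ 1/n).


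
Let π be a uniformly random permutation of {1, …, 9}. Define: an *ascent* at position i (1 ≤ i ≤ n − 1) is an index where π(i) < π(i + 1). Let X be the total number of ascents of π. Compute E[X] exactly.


Write X = Σ X_I over i = 1, …, 8, with X_I the indicator of one ascent.
There are 8 indicators.
For each fixed i, the pair (π(i), π(i+1)) is a uniformly random ordered pair of distinct values from {1, …, 9}; by symmetry P[π(i) < π(i+1)] = 1/2.
By linearity: E[X] = 8 · (1/2) = (9 − 1) · (1/2) = 4 ≈ 4.00000.

E[X] = 4 = 4.00000.


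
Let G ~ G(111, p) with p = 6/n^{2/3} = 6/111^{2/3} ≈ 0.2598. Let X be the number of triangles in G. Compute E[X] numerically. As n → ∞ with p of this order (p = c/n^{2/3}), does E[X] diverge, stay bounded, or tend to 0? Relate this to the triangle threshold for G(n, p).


Number of potential triangles: C(111, 3) = 221815.
Each occurs with probability p³ ≈ (0.2598)³ ≈ 1.753104e-02.
By linearity: E[X] = C(111, 3)·p³ ≈ 221815 · 1.753104e-02 ≈ 3888.6486.
Since α = 2/3 < 1, p = c/n^{2/3} ≫ 1/n is above the triangle threshold p ~ 1/n. Asymptotically E[X] ~ (c³/6)·n^{3(1−α)} = (6³/6)·n^{1} → ∞; triangles are abundant w.h.p.

E[X] ≈ 3888.6486; in regime p = Θ(1/n^{2/3}) E[X] diverges (above the triangle threshold p ~ 1/n).


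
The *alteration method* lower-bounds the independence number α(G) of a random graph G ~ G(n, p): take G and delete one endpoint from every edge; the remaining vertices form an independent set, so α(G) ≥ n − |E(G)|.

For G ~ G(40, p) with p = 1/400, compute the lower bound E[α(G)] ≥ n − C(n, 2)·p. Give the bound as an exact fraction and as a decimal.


E[|E(G)|] = C(40, 2)·p = 780 · (1/400) = 39/20.
E[α(G)] ≥ n − E[|E(G)|] = 40 − 39/20 = 761/20.
Numerically: ≈ 38.050000.
(This is only a lower bound; the true E[α(G)] may be larger.)

E[α(G)] ≥ 761/20 ≈ 38.050000.


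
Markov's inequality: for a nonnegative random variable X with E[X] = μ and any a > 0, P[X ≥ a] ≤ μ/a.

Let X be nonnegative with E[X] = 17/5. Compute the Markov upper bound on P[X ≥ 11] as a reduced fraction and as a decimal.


μ = E[X] = 17/5, a = 11.
Markov: P[X ≥ 11] ≤ μ/a = (17/5)/11 = 17/55.
Numerically: ≈ 0.3091.
(Since a = 11 > μ = 3.4000, the bound 17/55 is < 1 and informative.)

P[X ≥ 11] ≤ 17/55 ≈ 0.3091.
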